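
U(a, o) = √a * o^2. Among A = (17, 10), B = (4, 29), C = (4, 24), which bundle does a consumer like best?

Evaluate utility at each bundle:
U(A) = 412.311.
U(B) = 1682.000.
U(C) = 1152.000.
Highest utility is B, so B ≻ C ≻ A.

Bundle B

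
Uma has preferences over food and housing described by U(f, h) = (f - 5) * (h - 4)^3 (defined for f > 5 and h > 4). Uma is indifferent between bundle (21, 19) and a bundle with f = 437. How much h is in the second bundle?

h = 9

U(21, 19) = 54000.
Set U(437, h) = 54000 and solve.
With f = 437: (437 − 5) = 432, so (h − 4)^3 = 54000/432 = 125.
Taking the cube root (with h > 4): h − 4 = 5, so h = 9.
Check: U(437, 9) = 54000.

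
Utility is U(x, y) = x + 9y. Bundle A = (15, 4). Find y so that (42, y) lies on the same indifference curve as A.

y = 1

U(15, 4) = 51.
Set U(42, y) = 51 and solve.
42 + 9y = 51 ⇒ 9y = 9 ⇒ y = 1.
Check: U(42, 1) = 51.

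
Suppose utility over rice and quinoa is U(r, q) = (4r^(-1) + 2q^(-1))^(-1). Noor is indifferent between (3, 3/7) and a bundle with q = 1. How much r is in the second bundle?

r = 1

U depends on (r, q) only through S = 4r^(-1) + 2q^(-1), so equal utility means equal S. At (3, 3/7): S = 6.
With q = 1: 2·1^(-1) = 2, so 4r^(-1) = 6 − 2 = 4, i.e. r^(-1) = 1.
Hence r = 1/1 = 1.
Check: U(1, 1) = 0.1667.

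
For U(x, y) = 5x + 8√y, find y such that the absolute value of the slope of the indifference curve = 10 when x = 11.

MU_x = 5, MU_y = 8/(2√y).
MRS = 5 ÷ (8/(2√y)).
MRS depends only on y: 1.25·√y = 10 ⇒ √y = 10/1.25 = 8 ⇒ y = 64.

y = 64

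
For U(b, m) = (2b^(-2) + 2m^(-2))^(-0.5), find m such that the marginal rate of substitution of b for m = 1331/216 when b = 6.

m = 11

For CES with ρ = -2, MRS = (m/b)^3.
Setting (m/6)^3 = 1331/216 gives m/6 = 11/6 and m = 11.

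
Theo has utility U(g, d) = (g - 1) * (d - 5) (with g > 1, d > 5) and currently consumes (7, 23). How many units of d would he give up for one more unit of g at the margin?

MU_g = (d−5), MU_d = (g−1).
MRS = (d−5)/(g−1).
At (7, 23): MRS = 3.
That is, one extra unit of g is worth 3 units of d at the margin.

MRS = 3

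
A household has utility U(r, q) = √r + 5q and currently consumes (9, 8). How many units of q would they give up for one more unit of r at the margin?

MRS = 1/30

MU_r = 1/(2√r), MU_q = 5.
MRS = 1/(2√r) ÷ 5.
At (9, 8): MRS = 1/30.
That is, one extra unit of r is worth 1/30 units of q at the margin.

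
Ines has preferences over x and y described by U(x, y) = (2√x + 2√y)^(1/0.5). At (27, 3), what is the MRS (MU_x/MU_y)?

For CES with ρ = 0.5, MRS = √(y/x).
At (27, 3): MRS = 1/3.
So at (27, 3) the consumer would give up 1/3 units of y for one more unit of x.

MRS = 1/3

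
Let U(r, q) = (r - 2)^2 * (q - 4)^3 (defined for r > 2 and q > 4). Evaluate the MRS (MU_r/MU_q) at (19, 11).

MU_r = 2·(r−2)·(q−4)^3, MU_q = 3·(r−2)^2·(q−4)^2.
MRS = (2/3)·(q−4)/(r−2).
At (19, 11): MRS = 14/51.
That is, one extra unit of r is worth 14/51 units of q at the margin.

MRS = 14/51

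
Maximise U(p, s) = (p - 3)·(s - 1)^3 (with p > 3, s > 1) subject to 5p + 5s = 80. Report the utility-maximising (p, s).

p* = 6, s* = 10

MU_p = (s−1)^3, MU_s = 3·(p−3)·(s−1)^2.
MRS = (1/3)·(s−1)/(p−3).
Tangency: set MRS = p_p/p_s = 5/5 = 1.
So (1/3)·(s − 1)/(p − 3) = 1, i.e. (s − 1) = 3·(p − 3).
Rewrite the budget in excess-of-subsistence terms: 5·(p − 3) + 5·(s − 1) = 80 − 5·3 − 5·1 = 60.
Substituting, 20·(p − 3) = 60, so p − 3 = 3 and p* = 6.
Then s − 1 = 3·3 = 9, so s* = 10.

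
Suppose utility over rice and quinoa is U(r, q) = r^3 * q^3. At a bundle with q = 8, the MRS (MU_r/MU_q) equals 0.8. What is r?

r = 10

MU_r = 3·r^2·q^3 and MU_q = 3·r^3·q^2.
MRS = MU_r/MU_q = q/r.
Substitute q = 8: MRS = 8/r. Setting 8/r = 0.8 gives r = 8/0.8 = 10.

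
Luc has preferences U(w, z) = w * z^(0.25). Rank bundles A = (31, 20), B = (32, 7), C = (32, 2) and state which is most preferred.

Bundle A

Evaluate utility at each bundle:
U(A) = 65.557.
U(B) = 52.050.
U(C) = 38.055.
Highest utility is A, so A ≻ B ≻ C.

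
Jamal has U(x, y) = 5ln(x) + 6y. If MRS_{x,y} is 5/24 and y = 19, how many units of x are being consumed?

x = 4

MU_x = 5/x, MU_y = 6.
MRS = 5/x ÷ 6.
MRS depends only on x: (5/6)/x = 5/24 ⇒ x = (5/6)/(5/24) = 4.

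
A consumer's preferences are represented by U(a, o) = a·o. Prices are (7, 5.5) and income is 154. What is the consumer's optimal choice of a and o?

MU_a = o and MU_o = a.
MRS = MU_a/MU_o = o/a.
Tangency: set MRS = p_a/p_o = 7/5.5 = 14/11.
So o/a = 14/11, i.e. o = (14/11)·a.
Substitute into the budget 7·a + 5.5·o = 154: 14·a = 154, so a* = 11.
Then o* = (14/11)·11 = 14.

a* = 11, o* = 14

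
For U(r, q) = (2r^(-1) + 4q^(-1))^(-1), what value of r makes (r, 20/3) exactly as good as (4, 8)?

r = 5

U depends on (r, q) only through S = 2r^(-1) + 4q^(-1), so equal utility means equal S. At (4, 8): S = 1.
With q = 20/3: 4·(20/3)^(-1) = 0.6, so 2r^(-1) = 1 − 0.6 = 0.4, i.e. r^(-1) = 0.2.
Hence r = 1/0.2 = 5.
Check: U(5, 20/3) = 1.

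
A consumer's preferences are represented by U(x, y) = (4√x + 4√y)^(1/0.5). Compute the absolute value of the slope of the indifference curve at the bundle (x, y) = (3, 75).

MRS = 5

For CES with ρ = 0.5, MRS = √(y/x).
At (3, 75): MRS = 5.
The indifference curve has slope −5 at this bundle.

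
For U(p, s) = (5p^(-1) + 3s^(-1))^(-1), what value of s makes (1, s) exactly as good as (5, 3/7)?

U depends on (p, s) only through S = 5p^(-1) + 3s^(-1), so equal utility means equal S. At (5, 3/7): S = 8.
With p = 1: 5·1^(-1) = 5, so 3s^(-1) = 8 − 5 = 3, i.e. s^(-1) = 1.
Hence s = 1/1 = 1.
Check: U(1, 1) = 0.125.

s = 1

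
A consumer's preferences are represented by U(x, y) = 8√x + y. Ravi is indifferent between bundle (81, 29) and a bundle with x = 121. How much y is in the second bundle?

U(81, 29) = 101.
Set U(121, y) = 101 and solve.
With x = 121: √121 = 11, so y = 101 − 8·11 = 13.
Check: U(121, 13) = 101.

y = 13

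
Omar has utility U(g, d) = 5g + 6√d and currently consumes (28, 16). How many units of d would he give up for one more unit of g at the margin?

MU_g = 5, MU_d = 6/(2√d).
MRS = 5 ÷ (6/(2√d)).
At (28, 16): MRS = 20/3.
That is, one extra unit of g is worth 20/3 units of d at the margin.

MRS = 20/3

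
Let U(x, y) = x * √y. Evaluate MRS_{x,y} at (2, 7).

MRS = 7

MU_x = √y and MU_y = 0.5·x·y^(-0.5).
MRS = MU_x/MU_y = (2)·y/x.
At (2, 7): MRS = 7.
So at (2, 7) the consumer would give up 7 units of y for one more unit of x.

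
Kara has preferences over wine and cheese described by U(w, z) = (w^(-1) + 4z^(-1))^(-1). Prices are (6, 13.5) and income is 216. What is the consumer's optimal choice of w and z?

w* = 9, z* = 12

For CES with ρ = -1, MRS = (1/4)·(z/w)^2.
Tangency: set MRS = p_w/p_z = 6/13.5 = 4/9.
So (z/w)^2 = 16/9; taking the square root, z/w = 4/3, i.e. z = (4/3)·w.
Substitute into the budget 6·w + 13.5·z = 216: 24·w = 216, so w* = 9 and z* = (4/3)·9 = 12.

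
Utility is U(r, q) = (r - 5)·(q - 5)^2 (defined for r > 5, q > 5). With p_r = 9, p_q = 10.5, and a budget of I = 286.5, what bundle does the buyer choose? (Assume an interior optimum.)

r* = 12, q* = 17

MU_r = (q−5)^2, MU_q = 2·(r−5)·(q−5).
MRS = (1/2)·(q−5)/(r−5).
Tangency: set MRS = p_r/p_q = 9/10.5 = 6/7.
So (1/2)·(q − 5)/(r − 5) = 6/7, i.e. (q − 5) = (12/7)·(r − 5).
Rewrite the budget in excess-of-subsistence terms: 9·(r − 5) + 10.5·(q − 5) = 286.5 − 9·5 − 10.5·5 = 189.
Substituting, 27·(r − 5) = 189, so r − 5 = 7 and r* = 12.
Then q − 5 = (12/7)·7 = 12, so q* = 17.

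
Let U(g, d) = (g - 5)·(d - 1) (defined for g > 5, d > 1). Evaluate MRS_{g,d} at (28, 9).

MRS = 8/23

MU_g = (d−1), MU_d = (g−5).
MRS = (d−1)/(g−5).
At (28, 9): MRS = 8/23.
So at (28, 9) the consumer would give up 8/23 units of d for one more unit of g.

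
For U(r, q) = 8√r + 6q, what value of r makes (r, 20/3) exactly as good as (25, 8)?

U(25, 8) = 88.
Set U(r, 20/3) = 88 and solve.
With q = 20/3: 8√r = 88 − 6·20/3 = 48, so √r = 6 and r = 36.
Check: U(36, 20/3) = 88.

r = 36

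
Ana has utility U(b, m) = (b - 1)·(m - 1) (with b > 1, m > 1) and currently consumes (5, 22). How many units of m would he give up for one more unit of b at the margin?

MRS = 5.25

MU_b = (m−1), MU_m = (b−1).
MRS = (m−1)/(b−1).
At (5, 22): MRS = 5.25.
The indifference curve has slope −5.25 at this bundle.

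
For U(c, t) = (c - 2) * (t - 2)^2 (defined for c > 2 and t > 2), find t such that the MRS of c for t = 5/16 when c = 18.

t = 12

MU_c = (t−2)^2, MU_t = 2·(c−2)·(t−2).
MRS = (1/2)·(t−2)/(c−2).
Substitute c = 18: MRS = (t − 2)/32. Setting this equal to 5/16 gives t − 2 = (5/16)·32 = 10, so t = 12.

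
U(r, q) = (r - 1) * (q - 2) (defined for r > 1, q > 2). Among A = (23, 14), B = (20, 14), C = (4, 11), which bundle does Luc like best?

Evaluate utility at each bundle:
U(A) = 264.
U(B) = 228.
U(C) = 27.
Highest utility is A, so A ≻ B ≻ C.

Bundle A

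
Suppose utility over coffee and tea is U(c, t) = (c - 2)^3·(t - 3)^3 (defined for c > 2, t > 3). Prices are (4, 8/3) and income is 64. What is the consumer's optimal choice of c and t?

c* = 8, t* = 12

MU_c = 3·(c−2)^2·(t−3)^3, MU_t = 3·(c−2)^3·(t−3)^2.
MRS = (t−3)/(c−2).
Tangency: set MRS = p_c/p_t = 4/(8/3) = 1.5.
So (t − 3)/(c − 2) = 1.5, i.e. (t − 3) = 1.5·(c − 2).
Rewrite the budget in excess-of-subsistence terms: 4·(c − 2) + (8/3)·(t − 3) = 64 − 4·2 − (8/3)·3 = 48.
Substituting, 8·(c − 2) = 48, so c − 2 = 6 and c* = 8.
Then t − 3 = 1.5·6 = 9, so t* = 12.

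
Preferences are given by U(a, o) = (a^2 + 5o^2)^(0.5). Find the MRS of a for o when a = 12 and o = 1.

For CES with ρ = 2, MRS = (1/5)·(o/a)^(-1).
At (12, 1): MRS = 2.4.
So at (12, 1) the consumer would give up 2.4 units of o for one more unit of a.

MRS = 2.4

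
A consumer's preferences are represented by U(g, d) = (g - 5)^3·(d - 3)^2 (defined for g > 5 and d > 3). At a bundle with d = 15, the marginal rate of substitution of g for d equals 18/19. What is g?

MU_g = 3·(g−5)^2·(d−3)^2, MU_d = 2·(g−5)^3·(d−3).
MRS = (3/2)·(d−3)/(g−5).
Substitute d = 15: MRS = 18/(g − 5). Setting this equal to 18/19 gives g − 5 = 18/(18/19) = 19, so g = 24.

g = 24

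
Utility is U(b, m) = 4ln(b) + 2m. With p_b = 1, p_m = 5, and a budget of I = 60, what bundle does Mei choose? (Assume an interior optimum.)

MU_b = 4/b, MU_m = 2.
MRS = 4/b ÷ 2.
Tangency: set MRS = p_b/p_m = 1/5 = 0.2.
MRS depends only on b: 2/b = 0.2 ⇒ b* = 2/0.2 = 10.
From the budget, 5·m = 60 − 1·10 = 50, so m* = 10.

b* = 10, m* = 10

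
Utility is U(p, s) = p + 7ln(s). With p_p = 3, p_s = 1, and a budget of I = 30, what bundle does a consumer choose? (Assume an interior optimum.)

MU_p = 1, MU_s = 7/s.
MRS = 1 ÷ (7/s).
Tangency: set MRS = p_p/p_s = 3/1 = 3.
MRS depends only on s: (1/7)·s = 3 ⇒ s* = 3/(1/7) = 21.
From the budget, 3·p = 30 − 1·21 = 9, so p* = 3.

p* = 3, s* = 21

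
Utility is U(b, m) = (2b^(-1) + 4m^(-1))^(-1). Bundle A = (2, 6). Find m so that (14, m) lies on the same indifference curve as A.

m = 2.625

U depends on (b, m) only through S = 2b^(-1) + 4m^(-1), so equal utility means equal S. At (2, 6): S = 5/3.
With b = 14: 2·14^(-1) = 1/7, so 4m^(-1) = 5/3 − 1/7 = 32/21, i.e. m^(-1) = 8/21.
Hence m = 1/(8/21) = 2.625.
Check: U(14, 2.625) = 0.6.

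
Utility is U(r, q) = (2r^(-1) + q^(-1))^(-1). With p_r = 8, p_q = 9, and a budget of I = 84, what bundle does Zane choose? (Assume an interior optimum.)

r* = 6, q* = 4

For CES with ρ = -1, MRS = (2/1)·(q/r)^2.
Tangency: set MRS = p_r/p_q = 8/9.
So (q/r)^2 = 4/9; taking the square root, q/r = 2/3, i.e. q = (2/3)·r.
Substitute into the budget 8·r + 9·q = 84: 14·r = 84, so r* = 6 and q* = (2/3)·6 = 4.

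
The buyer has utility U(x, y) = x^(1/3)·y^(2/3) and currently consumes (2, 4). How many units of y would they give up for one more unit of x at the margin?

MRS = 1

MU_x = 1/3·x^(-2/3)·y^(2/3) and MU_y = 2/3·x^(1/3)·y^(-1/3).
MRS = MU_x/MU_y = (0.5)·y/x.
At (2, 4): MRS = 1.
That is, one extra unit of x is worth 1 units of y at the margin.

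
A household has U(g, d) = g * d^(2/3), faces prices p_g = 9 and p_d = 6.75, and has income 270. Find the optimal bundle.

g* = 18, d* = 16

MU_g = d^(2/3) and MU_d = 2/3·g·d^(-1/3).
MRS = MU_g/MU_d = (1.5)·d/g.
Tangency: set MRS = p_g/p_d = 9/6.75 = 4/3.
So (1.5)·d/g = 4/3, i.e. d = (8/9)·g.
Substitute into the budget 9·g + 6.75·d = 270: 15·g = 270, so g* = 18.
Then d* = (8/9)·18 = 16.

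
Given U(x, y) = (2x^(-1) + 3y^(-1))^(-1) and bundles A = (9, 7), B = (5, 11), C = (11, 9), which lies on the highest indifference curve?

Bundle C

Evaluate utility at each bundle:
U(A) = 1.537.
U(B) = 1.486.
U(C) = 1.941.
Highest utility is C, so C ≻ A ≻ B.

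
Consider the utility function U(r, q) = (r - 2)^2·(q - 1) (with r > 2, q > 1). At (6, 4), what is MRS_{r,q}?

MU_r = 2·(r−2)·(q−1), MU_q = (r−2)^2.
MRS = (2/1)·(q−1)/(r−2).
At (6, 4): MRS = 1.5.
The indifference curve has slope −1.5 at this bundle.

MRS = 1.5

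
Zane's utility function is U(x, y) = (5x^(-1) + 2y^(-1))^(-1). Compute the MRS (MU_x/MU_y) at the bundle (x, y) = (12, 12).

For CES with ρ = -1, MRS = (5/2)·(y/x)^2.
At (12, 12): MRS = 2.5.
The indifference curve has slope −2.5 at this bundle.

MRS = 2.5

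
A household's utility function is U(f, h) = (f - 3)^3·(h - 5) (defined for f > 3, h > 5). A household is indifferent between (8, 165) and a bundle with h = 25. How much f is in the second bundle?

U(8, 165) = 20000.
Set U(f, 25) = 20000 and solve.
With h = 25: (25 − 5) = 20, so (f − 3)^3 = 20000/20 = 1000.
Taking the cube root (with f > 3): f − 3 = 10, so f = 13.
Check: U(13, 25) = 20000.

f = 13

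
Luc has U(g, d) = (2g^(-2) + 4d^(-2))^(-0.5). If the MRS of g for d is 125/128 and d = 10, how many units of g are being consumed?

For CES with ρ = -2, MRS = (2/4)·(d/g)^3.
Setting (2/4)·(10/g)^3 = 125/128 gives (10/g)^3 = 125/64, so 10/g = 1.25 and g = 8.

g = 8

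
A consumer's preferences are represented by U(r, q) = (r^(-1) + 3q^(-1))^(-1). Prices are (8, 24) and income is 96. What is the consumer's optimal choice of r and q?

For CES with ρ = -1, MRS = (1/3)·(q/r)^2.
Tangency: set MRS = p_r/p_q = 8/24 = 1/3.
So (q/r)^2 = 1; taking the square root, q/r = 1, i.e. q = r.
Substitute into the budget 8·r + 24·q = 96: 32·r = 96, so r* = 3 and q* = 3.

r* = 3, q* = 3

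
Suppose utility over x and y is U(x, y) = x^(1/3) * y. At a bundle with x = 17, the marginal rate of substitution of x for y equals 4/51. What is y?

MU_x = 1/3·x^(-2/3)·y and MU_y = x^(1/3).
MRS = MU_x/MU_y = (1/3)·y/x.
Substitute x = 17: MRS = y/51. Setting y/51 = 4/51 gives y = (4/51)·51 = 4.

y = 4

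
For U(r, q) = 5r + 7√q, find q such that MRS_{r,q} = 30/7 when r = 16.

q = 9

MU_r = 5, MU_q = 7/(2√q).
MRS = 5 ÷ (7/(2√q)).
MRS depends only on q: (10/7)·√q = 30/7 ⇒ √q = (30/7)/(10/7) = 3 ⇒ q = 9.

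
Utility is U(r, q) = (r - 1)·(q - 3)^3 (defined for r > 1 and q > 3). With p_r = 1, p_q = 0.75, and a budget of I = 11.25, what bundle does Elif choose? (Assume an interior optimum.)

r* = 3, q* = 11

MU_r = (q−3)^3, MU_q = 3·(r−1)·(q−3)^2.
MRS = (1/3)·(q−3)/(r−1).
Tangency: set MRS = p_r/p_q = 1/0.75 = 4/3.
So (1/3)·(q − 3)/(r − 1) = 4/3, i.e. (q − 3) = 4·(r − 1).
Rewrite the budget in excess-of-subsistence terms: 1·(r − 1) + 0.75·(q − 3) = 11.25 − 1·1 − 0.75·3 = 8.
Substituting, 4·(r − 1) = 8, so r − 1 = 2 and r* = 3.
Then q − 3 = 4·2 = 8, so q* = 11.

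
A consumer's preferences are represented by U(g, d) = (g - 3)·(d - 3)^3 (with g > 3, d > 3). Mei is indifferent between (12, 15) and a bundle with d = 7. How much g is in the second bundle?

U(12, 15) = 15552.
Set U(g, 7) = 15552 and solve.
With d = 7: (7 − 3)^3 = 64, so (g − 3) = 15552/64 = 243.
So g = 3 + 243 = 246.
Check: U(246, 7) = 15552.

g = 246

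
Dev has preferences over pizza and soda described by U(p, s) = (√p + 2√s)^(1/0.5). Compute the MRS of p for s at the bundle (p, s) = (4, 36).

For CES with ρ = 0.5, MRS = (1/2)·√(s/p).
At (4, 36): MRS = 1.5.
That is, one extra unit of p is worth 1.5 units of s at the margin.

MRS = 1.5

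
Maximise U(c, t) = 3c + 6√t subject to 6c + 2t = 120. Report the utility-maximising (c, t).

MU_c = 3, MU_t = 6/(2√t).
MRS = 3 ÷ (6/(2√t)).
Tangency: set MRS = p_c/p_t = 6/2 = 3.
MRS depends only on t: √t = 3 ⇒ √t = 3 ⇒ t* = 9.
From the budget, 6·c = 120 − 2·9 = 102, so c* = 17.

c* = 17, t* = 9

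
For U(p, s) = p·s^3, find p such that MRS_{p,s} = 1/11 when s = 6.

p = 22

MU_p = s^3 and MU_s = 3·p·s^2.
MRS = MU_p/MU_s = (1/3)·s/p.
Substitute s = 6: MRS = 2/p. Setting 2/p = 1/11 gives p = 2/(1/11) = 22.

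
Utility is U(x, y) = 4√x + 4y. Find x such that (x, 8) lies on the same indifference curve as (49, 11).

U(49, 11) = 72.
Set U(x, 8) = 72 and solve.
With y = 8: 4√x = 72 − 4·8 = 40, so √x = 10 and x = 100.
Check: U(100, 8) = 72.

x = 100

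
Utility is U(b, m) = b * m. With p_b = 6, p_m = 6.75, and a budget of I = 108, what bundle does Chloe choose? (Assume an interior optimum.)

MU_b = m and MU_m = b.
MRS = MU_b/MU_m = m/b.
Tangency: set MRS = p_b/p_m = 6/6.75 = 8/9.
So m/b = 8/9, i.e. m = (8/9)·b.
Substitute into the budget 6·b + 6.75·m = 108: 12·b = 108, so b* = 9.
Then m* = (8/9)·9 = 8.

b* = 9, m* = 8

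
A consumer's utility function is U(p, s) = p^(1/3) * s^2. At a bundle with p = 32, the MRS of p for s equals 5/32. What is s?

s = 30

MU_p = 1/3·p^(-2/3)·s^2 and MU_s = 2·p^(1/3)·s.
MRS = MU_p/MU_s = (1/6)·s/p.
Substitute p = 32: MRS = s/192. Setting s/192 = 5/32 gives s = (5/32)·192 = 30.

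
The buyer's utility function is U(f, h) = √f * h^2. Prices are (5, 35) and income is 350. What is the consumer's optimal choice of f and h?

f* = 14, h* = 8

MU_f = 0.5·f^(-0.5)·h^2 and MU_h = 2·√f·h.
MRS = MU_f/MU_h = (0.25)·h/f.
Tangency: set MRS = p_f/p_h = 5/35 = 1/7.
So (0.25)·h/f = 1/7, i.e. h = (4/7)·f.
Substitute into the budget 5·f + 35·h = 350: 25·f = 350, so f* = 14.
Then h* = (4/7)·14 = 8.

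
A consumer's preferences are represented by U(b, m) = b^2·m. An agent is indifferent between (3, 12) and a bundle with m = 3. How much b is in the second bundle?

U(3, 12) = 108.
Set U(b, 3) = 108 and solve.
With m = 3: b^2 = 108/3 = 36; taking the square root, b = 6.
Check: U(6, 3) = 108.

b = 6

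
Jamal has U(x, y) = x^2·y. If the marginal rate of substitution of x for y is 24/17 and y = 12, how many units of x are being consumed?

x = 17

MU_x = 2·x·y and MU_y = x^2.
MRS = MU_x/MU_y = (2/1)·y/x.
Substitute y = 12: MRS = 24/x. Setting 24/x = 24/17 gives x = 24/(24/17) = 17.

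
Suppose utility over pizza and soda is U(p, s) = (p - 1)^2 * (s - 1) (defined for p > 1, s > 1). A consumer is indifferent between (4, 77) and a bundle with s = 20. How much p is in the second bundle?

U(4, 77) = 684.
Set U(p, 20) = 684 and solve.
With s = 20: (20 − 1) = 19, so (p − 1)^2 = 684/19 = 36.
Taking the square root (with p > 1): p − 1 = 6, so p = 7.
Check: U(7, 20) = 684.

p = 7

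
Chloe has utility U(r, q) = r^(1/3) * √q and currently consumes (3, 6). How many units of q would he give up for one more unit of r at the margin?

MRS = 4/3

MU_r = 1/3·r^(-2/3)·√q and MU_q = 0.5·r^(1/3)·q^(-0.5).
MRS = MU_r/MU_q = (2/3)·q/r.
At (3, 6): MRS = 4/3.
That is, one extra unit of r is worth 4/3 units of q at the margin.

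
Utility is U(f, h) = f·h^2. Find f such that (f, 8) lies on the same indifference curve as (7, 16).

U(7, 16) = 1792.
Set U(f, 8) = 1792 and solve.
With h = 8: 8^2 = 64, so f = 1792/64 = 28.
Check: U(28, 8) = 1792.

f = 28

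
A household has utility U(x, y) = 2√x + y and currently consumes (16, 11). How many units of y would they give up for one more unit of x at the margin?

MRS = 0.25

MU_x = 2/(2√x), MU_y = 1.
MRS = 2/(2√x) ÷ 1.
At (16, 11): MRS = 0.25.
So at (16, 11) the consumer would give up 0.25 units of y for one more unit of x.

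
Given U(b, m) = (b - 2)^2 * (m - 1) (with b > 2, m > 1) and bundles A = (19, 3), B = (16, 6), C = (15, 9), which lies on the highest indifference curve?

Bundle C

Evaluate utility at each bundle:
U(A) = 578.
U(B) = 980.
U(C) = 1352.
Highest utility is C, so C ≻ B ≻ A.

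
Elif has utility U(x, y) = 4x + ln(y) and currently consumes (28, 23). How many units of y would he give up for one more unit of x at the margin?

MU_x = 4, MU_y = 1/y.
MRS = 4 ÷ (1/y).
At (28, 23): MRS = 92.
So at (28, 23) the consumer would give up 92 units of y for one more unit of x.

MRS = 92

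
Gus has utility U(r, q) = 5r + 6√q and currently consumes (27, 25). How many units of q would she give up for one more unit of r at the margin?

MRS = 25/3

MU_r = 5, MU_q = 6/(2√q).
MRS = 5 ÷ (6/(2√q)).
At (27, 25): MRS = 25/3.
The indifference curve has slope −25/3 at this bundle.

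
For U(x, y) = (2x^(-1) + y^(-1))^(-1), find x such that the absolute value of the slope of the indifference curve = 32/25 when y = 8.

For CES with ρ = -1, MRS = (2/1)·(y/x)^2.
Setting (2/1)·(8/x)^2 = 32/25 gives (8/x)^2 = 16/25, so 8/x = 0.8 and x = 10.

x = 10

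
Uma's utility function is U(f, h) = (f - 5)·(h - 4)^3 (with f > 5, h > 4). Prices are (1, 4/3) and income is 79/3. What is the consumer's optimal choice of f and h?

f* = 9, h* = 13

MU_f = (h−4)^3, MU_h = 3·(f−5)·(h−4)^2.
MRS = (1/3)·(h−4)/(f−5).
Tangency: set MRS = p_f/p_h = 1/(4/3) = 0.75.
So (1/3)·(h − 4)/(f − 5) = 0.75, i.e. (h − 4) = 2.25·(f − 5).
Rewrite the budget in excess-of-subsistence terms: 1·(f − 5) + (4/3)·(h − 4) = 79/3 − 1·5 − (4/3)·4 = 16.
Substituting, 4·(f − 5) = 16, so f − 5 = 4 and f* = 9.
Then h − 4 = 2.25·4 = 9, so h* = 13.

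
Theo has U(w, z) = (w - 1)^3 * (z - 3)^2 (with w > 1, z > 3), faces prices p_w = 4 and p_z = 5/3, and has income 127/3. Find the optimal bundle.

w* = 6, z* = 11

MU_w = 3·(w−1)^2·(z−3)^2, MU_z = 2·(w−1)^3·(z−3).
MRS = (3/2)·(z−3)/(w−1).
Tangency: set MRS = p_w/p_z = 4/(5/3) = 2.4.
So (3/2)·(z − 3)/(w − 1) = 2.4, i.e. (z − 3) = 1.6·(w − 1).
Rewrite the budget in excess-of-subsistence terms: 4·(w − 1) + (5/3)·(z − 3) = 127/3 − 4·1 − (5/3)·3 = 100/3.
Substituting, (20/3)·(w − 1) = 100/3, so w − 1 = 5 and w* = 6.
Then z − 3 = 1.6·5 = 8, so z* = 11.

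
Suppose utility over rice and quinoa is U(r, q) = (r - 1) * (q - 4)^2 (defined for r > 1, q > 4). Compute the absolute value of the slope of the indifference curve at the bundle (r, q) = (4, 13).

MU_r = (q−4)^2, MU_q = 2·(r−1)·(q−4).
MRS = (1/2)·(q−4)/(r−1).
At (4, 13): MRS = 1.5.
So at (4, 13) the consumer would give up 1.5 units of q for one more unit of r.

MRS = 1.5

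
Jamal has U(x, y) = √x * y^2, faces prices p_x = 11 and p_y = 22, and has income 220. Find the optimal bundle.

MU_x = 0.5·x^(-0.5)·y^2 and MU_y = 2·√x·y.
MRS = MU_x/MU_y = (0.25)·y/x.
Tangency: set MRS = p_x/p_y = 11/22 = 0.5.
So (0.25)·y/x = 0.5, i.e. y = 2·x.
Substitute into the budget 11·x + 22·y = 220: 55·x = 220, so x* = 4.
Then y* = 2·4 = 8.

x* = 4, y* = 8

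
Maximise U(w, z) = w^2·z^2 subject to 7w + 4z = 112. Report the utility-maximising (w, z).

MU_w = 2·w·z^2 and MU_z = 2·w^2·z.
MRS = MU_w/MU_z = z/w.
Tangency: set MRS = p_w/p_z = 7/4 = 1.75.
So z/w = 1.75, i.e. z = 1.75·w.
Substitute into the budget 7·w + 4·z = 112: 14·w = 112, so w* = 8.
Then z* = 1.75·8 = 14.

w* = 8, z* = 14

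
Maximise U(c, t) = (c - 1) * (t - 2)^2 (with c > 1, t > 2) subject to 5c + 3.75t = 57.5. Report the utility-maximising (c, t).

c* = 4, t* = 10

MU_c = (t−2)^2, MU_t = 2·(c−1)·(t−2).
MRS = (1/2)·(t−2)/(c−1).
Tangency: set MRS = p_c/p_t = 5/3.75 = 4/3.
So (1/2)·(t − 2)/(c − 1) = 4/3, i.e. (t − 2) = (8/3)·(c − 1).
Rewrite the budget in excess-of-subsistence terms: 5·(c − 1) + 3.75·(t − 2) = 57.5 − 5·1 − 3.75·2 = 45.
Substituting, 15·(c − 1) = 45, so c − 1 = 3 and c* = 4.
Then t − 2 = (8/3)·3 = 8, so t* = 10.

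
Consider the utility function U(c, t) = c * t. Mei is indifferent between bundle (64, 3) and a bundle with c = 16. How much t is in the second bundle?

t = 12

U(64, 3) = 192.
Set U(16, t) = 192 and solve.
With c = 16: t = 192/16 = 12.
Check: U(16, 12) = 192.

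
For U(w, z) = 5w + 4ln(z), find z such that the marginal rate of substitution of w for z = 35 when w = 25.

MU_w = 5, MU_z = 4/z.
MRS = 5 ÷ (4/z).
MRS depends only on z: 1.25·z = 35 ⇒ z = 35/1.25 = 28.

z = 28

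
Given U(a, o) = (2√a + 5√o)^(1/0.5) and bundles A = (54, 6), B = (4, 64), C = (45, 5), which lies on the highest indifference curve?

Bundle B

Evaluate utility at each bundle:
U(A) = 726.000.
U(B) = 1936.000.
U(C) = 605.000.
Highest utility is B, so B ≻ A ≻ C.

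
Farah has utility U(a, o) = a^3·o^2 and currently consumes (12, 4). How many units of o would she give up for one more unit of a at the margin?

MU_a = 3·a^2·o^2 and MU_o = 2·a^3·o.
MRS = MU_a/MU_o = (3/2)·o/a.
At (12, 4): MRS = 0.5.
So at (12, 4) the consumer would give up 0.5 units of o for one more unit of a.

MRS = 0.5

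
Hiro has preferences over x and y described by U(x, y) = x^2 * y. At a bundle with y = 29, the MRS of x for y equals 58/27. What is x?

MU_x = 2·x·y and MU_y = x^2.
MRS = MU_x/MU_y = (2/1)·y/x.
Substitute y = 29: MRS = 58/x. Setting 58/x = 58/27 gives x = 58/(58/27) = 27.

x = 27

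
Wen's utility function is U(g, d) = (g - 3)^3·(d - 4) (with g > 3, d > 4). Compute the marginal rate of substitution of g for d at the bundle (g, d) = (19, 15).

MRS = 33/16

MU_g = 3·(g−3)^2·(d−4), MU_d = (g−3)^3.
MRS = (3/1)·(d−4)/(g−3).
At (19, 15): MRS = 33/16.
That is, one extra unit of g is worth 33/16 units of d at the margin.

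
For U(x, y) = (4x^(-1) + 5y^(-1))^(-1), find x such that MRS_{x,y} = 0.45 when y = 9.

For CES with ρ = -1, MRS = (4/5)·(y/x)^2.
Setting (4/5)·(9/x)^2 = 0.45 gives (9/x)^2 = 9/16, so 9/x = 0.75 and x = 12.

x = 12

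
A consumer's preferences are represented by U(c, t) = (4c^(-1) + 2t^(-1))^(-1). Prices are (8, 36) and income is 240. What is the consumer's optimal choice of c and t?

c* = 12, t* = 4

For CES with ρ = -1, MRS = (4/2)·(t/c)^2.
Tangency: set MRS = p_c/p_t = 8/36 = 2/9.
So (t/c)^2 = 1/9; taking the square root, t/c = 1/3, i.e. t = (1/3)·c.
Substitute into the budget 8·c + 36·t = 240: 20·c = 240, so c* = 12 and t* = (1/3)·12 = 4.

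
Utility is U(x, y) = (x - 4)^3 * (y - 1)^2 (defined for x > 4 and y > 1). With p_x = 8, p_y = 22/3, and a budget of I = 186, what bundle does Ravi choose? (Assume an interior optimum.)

MU_x = 3·(x−4)^2·(y−1)^2, MU_y = 2·(x−4)^3·(y−1).
MRS = (3/2)·(y−1)/(x−4).
Tangency: set MRS = p_x/p_y = 8/(22/3) = 12/11.
So (3/2)·(y − 1)/(x − 4) = 12/11, i.e. (y − 1) = (8/11)·(x − 4).
Rewrite the budget in excess-of-subsistence terms: 8·(x − 4) + (22/3)·(y − 1) = 186 − 8·4 − (22/3)·1 = 440/3.
Substituting, (40/3)·(x − 4) = 440/3, so x − 4 = 11 and x* = 15.
Then y − 1 = (8/11)·11 = 8, so y* = 9.

x* = 15, y* = 9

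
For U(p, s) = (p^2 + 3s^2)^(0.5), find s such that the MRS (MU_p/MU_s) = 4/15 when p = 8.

s = 10

For CES with ρ = 2, MRS = (1/3)·(s/p)^(-1).
Setting (1/3)·(s/8)^(-1) = 4/15 gives (s/8)^(-1) = 0.8, so s/8 = 1.25 and s = 10.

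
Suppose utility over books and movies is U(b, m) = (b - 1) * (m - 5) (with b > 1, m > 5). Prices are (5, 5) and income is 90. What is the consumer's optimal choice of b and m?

b* = 7, m* = 11

MU_b = (m−5), MU_m = (b−1).
MRS = (m−5)/(b−1).
Tangency: set MRS = p_b/p_m = 5/5 = 1.
So (m − 5)/(b − 1) = 1, i.e. (m − 5) = (b − 1).
Rewrite the budget in excess-of-subsistence terms: 5·(b − 1) + 5·(m − 5) = 90 − 5·1 − 5·5 = 60.
Substituting, 10·(b − 1) = 60, so b − 1 = 6 and b* = 7.
Then m − 5 = 6, so m* = 11.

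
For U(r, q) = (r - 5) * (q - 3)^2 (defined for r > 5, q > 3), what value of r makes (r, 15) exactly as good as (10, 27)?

U(10, 27) = 2880.
Set U(r, 15) = 2880 and solve.
With q = 15: (15 − 3)^2 = 144, so (r − 5) = 2880/144 = 20.
So r = 5 + 20 = 25.
Check: U(25, 15) = 2880.

r = 25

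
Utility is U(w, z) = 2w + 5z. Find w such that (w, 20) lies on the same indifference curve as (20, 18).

w = 15

U(20, 18) = 130.
Set U(w, 20) = 130 and solve.
2w + 5·20 = 130 ⇒ 2w = 30 ⇒ w = 15.
Check: U(15, 20) = 130.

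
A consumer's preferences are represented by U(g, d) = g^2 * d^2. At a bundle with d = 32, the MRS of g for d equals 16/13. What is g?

MU_g = 2·g·d^2 and MU_d = 2·g^2·d.
MRS = MU_g/MU_d = d/g.
Substitute d = 32: MRS = 32/g. Setting 32/g = 16/13 gives g = 32/(16/13) = 26.

g = 26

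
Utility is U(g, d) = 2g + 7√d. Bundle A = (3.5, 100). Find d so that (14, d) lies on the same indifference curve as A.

d = 49

U(3.5, 100) = 77.
Set U(14, d) = 77 and solve.
With g = 14: 7√d = 77 − 2·14 = 49, so √d = 7 and d = 49.
Check: U(14, 49) = 77.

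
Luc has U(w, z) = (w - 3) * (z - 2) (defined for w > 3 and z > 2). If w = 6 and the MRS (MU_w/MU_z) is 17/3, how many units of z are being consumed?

MU_w = (z−2), MU_z = (w−3).
MRS = (z−2)/(w−3).
Substitute w = 6: MRS = (z − 2)/3. Setting this equal to 17/3 gives z − 2 = (17/3)·3 = 17, so z = 19.

z = 19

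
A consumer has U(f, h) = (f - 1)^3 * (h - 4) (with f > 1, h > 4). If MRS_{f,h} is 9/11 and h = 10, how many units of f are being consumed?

MU_f = 3·(f−1)^2·(h−4), MU_h = (f−1)^3.
MRS = (3/1)·(h−4)/(f−1).
Substitute h = 10: MRS = 18/(f − 1). Setting this equal to 9/11 gives f − 1 = 18/(9/11) = 22, so f = 23.

f = 23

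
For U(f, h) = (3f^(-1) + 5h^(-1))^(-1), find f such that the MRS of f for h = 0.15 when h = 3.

For CES with ρ = -1, MRS = (3/5)·(h/f)^2.
Setting (3/5)·(3/f)^2 = 0.15 gives (3/f)^2 = 0.25, so 3/f = 0.5 and f = 6.

f = 6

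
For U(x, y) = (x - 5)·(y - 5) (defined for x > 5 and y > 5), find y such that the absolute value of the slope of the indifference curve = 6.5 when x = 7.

y = 18

MU_x = (y−5), MU_y = (x−5).
MRS = (y−5)/(x−5).
Substitute x = 7: MRS = (y − 5)/2. Setting this equal to 6.5 gives y − 5 = 6.5·2 = 13, so y = 18.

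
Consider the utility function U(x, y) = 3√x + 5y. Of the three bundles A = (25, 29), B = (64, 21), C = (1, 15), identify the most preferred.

Evaluate utility at each bundle:
U(A) = 160.000.
U(B) = 129.000.
U(C) = 78.000.
Highest utility is A, so A ≻ B ≻ C.

Bundle A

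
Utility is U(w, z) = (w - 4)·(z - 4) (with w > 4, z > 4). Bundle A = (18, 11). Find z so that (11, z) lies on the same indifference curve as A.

z = 18

U(18, 11) = 98.
Set U(11, z) = 98 and solve.
With w = 11: (11 − 4) = 7, so (z − 4) = 98/7 = 14.
So z = 4 + 14 = 18.
Check: U(11, 18) = 98.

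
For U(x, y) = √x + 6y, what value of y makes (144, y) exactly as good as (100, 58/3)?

y = 19

U(100, 58/3) = 126.
Set U(144, y) = 126 and solve.
With x = 144: √144 = 12, so 6y = 126 − 12 = 114 and y = 19.
Check: U(144, 19) = 126.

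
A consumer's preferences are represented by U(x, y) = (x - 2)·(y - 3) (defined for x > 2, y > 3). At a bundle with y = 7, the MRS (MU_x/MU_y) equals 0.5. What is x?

MU_x = (y−3), MU_y = (x−2).
MRS = (y−3)/(x−2).
Substitute y = 7: MRS = 4/(x − 2). Setting this equal to 0.5 gives x − 2 = 4/0.5 = 8, so x = 10.

x = 10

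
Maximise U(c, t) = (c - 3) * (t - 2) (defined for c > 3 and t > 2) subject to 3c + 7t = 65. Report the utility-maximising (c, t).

c* = 10, t* = 5

MU_c = (t−2), MU_t = (c−3).
MRS = (t−2)/(c−3).
Tangency: set MRS = p_c/p_t = 3/7.
So (t − 2)/(c − 3) = 3/7, i.e. (t − 2) = (3/7)·(c − 3).
Rewrite the budget in excess-of-subsistence terms: 3·(c − 3) + 7·(t − 2) = 65 − 3·3 − 7·2 = 42.
Substituting, 6·(c − 3) = 42, so c − 3 = 7 and c* = 10.
Then t − 2 = (3/7)·7 = 3, so t* = 5.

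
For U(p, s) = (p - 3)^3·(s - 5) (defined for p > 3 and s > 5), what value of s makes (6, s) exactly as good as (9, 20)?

U(9, 20) = 3240.
Set U(6, s) = 3240 and solve.
With p = 6: (6 − 3)^3 = 27, so (s − 5) = 3240/27 = 120.
So s = 5 + 120 = 125.
Check: U(6, 125) = 3240.

s = 125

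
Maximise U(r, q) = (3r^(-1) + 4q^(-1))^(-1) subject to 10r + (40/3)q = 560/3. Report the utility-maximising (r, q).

For CES with ρ = -1, MRS = (3/4)·(q/r)^2.
Tangency: set MRS = p_r/p_q = 10/(40/3) = 0.75.
So (q/r)^2 = 1; taking the square root, q/r = 1, i.e. q = r.
Substitute into the budget 10·r + (40/3)·q = 560/3: (70/3)·r = 560/3, so r* = 8 and q* = 8.

r* = 8, q* = 8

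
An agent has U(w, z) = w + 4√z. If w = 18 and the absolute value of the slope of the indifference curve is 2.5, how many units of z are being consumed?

z = 25

MU_w = 1, MU_z = 4/(2√z).
MRS = 1 ÷ (4/(2√z)).
MRS depends only on z: 0.5·√z = 2.5 ⇒ √z = 2.5/0.5 = 5 ⇒ z = 25.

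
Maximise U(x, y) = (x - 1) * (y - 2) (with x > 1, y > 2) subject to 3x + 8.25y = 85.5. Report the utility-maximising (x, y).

x* = 12, y* = 6

MU_x = (y−2), MU_y = (x−1).
MRS = (y−2)/(x−1).
Tangency: set MRS = p_x/p_y = 3/8.25 = 4/11.
So (y − 2)/(x − 1) = 4/11, i.e. (y − 2) = (4/11)·(x − 1).
Rewrite the budget in excess-of-subsistence terms: 3·(x − 1) + 8.25·(y − 2) = 85.5 − 3·1 − 8.25·2 = 66.
Substituting, 6·(x − 1) = 66, so x − 1 = 11 and x* = 12.
Then y − 2 = (4/11)·11 = 4, so y* = 6.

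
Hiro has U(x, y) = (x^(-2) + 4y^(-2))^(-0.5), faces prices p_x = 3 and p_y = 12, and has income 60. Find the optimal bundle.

For CES with ρ = -2, MRS = (1/4)·(y/x)^3.
Tangency: set MRS = p_x/p_y = 3/12 = 0.25.
So (y/x)^3 = 1; taking the cube root, y/x = 1, i.e. y = x.
Substitute into the budget 3·x + 12·y = 60: 15·x = 60, so x* = 4 and y* = 4.

x* = 4, y* = 4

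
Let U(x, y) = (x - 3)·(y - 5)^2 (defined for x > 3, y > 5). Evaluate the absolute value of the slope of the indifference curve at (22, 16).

MU_x = (y−5)^2, MU_y = 2·(x−3)·(y−5).
MRS = (1/2)·(y−5)/(x−3).
At (22, 16): MRS = 11/38.
The indifference curve has slope −11/38 at this bundle.

MRS = 11/38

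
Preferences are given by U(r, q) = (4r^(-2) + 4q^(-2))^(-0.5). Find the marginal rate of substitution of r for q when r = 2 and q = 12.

MRS = 216

For CES with ρ = -2, MRS = (q/r)^3.
At (2, 12): MRS = 216.
That is, one extra unit of r is worth 216 units of q at the margin.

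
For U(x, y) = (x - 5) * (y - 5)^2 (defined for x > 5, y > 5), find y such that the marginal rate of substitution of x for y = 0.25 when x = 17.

y = 11

MU_x = (y−5)^2, MU_y = 2·(x−5)·(y−5).
MRS = (1/2)·(y−5)/(x−5).
Substitute x = 17: MRS = (y − 5)/24. Setting this equal to 0.25 gives y − 5 = 0.25·24 = 6, so y = 11.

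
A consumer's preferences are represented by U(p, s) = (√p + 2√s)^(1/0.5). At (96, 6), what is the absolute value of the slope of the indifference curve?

For CES with ρ = 0.5, MRS = (1/2)·√(s/p).
At (96, 6): MRS = 0.125.
The indifference curve has slope −0.125 at this bundle.

MRS = 0.125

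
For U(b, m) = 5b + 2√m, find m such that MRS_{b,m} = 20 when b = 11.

MU_b = 5, MU_m = 2/(2√m).
MRS = 5 ÷ (2/(2√m)).
MRS depends only on m: 5·√m = 20 ⇒ √m = 20/5 = 4 ⇒ m = 16.

m = 16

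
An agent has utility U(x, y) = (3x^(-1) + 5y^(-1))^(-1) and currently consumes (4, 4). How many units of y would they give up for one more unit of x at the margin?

For CES with ρ = -1, MRS = (3/5)·(y/x)^2.
At (4, 4): MRS = 0.6.
The indifference curve has slope −0.6 at this bundle.

MRS = 0.6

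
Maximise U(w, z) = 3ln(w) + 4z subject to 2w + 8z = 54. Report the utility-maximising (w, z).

MU_w = 3/w, MU_z = 4.
MRS = 3/w ÷ 4.
Tangency: set MRS = p_w/p_z = 2/8 = 0.25.
MRS depends only on w: 0.75/w = 0.25 ⇒ w* = 0.75/0.25 = 3.
From the budget, 8·z = 54 − 2·3 = 48, so z* = 6.

w* = 3, z* = 6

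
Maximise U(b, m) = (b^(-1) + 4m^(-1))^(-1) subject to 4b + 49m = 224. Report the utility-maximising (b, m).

b* = 7, m* = 4

For CES with ρ = -1, MRS = (1/4)·(m/b)^2.
Tangency: set MRS = p_b/p_m = 4/49.
So (m/b)^2 = 16/49; taking the square root, m/b = 4/7, i.e. m = (4/7)·b.
Substitute into the budget 4·b + 49·m = 224: 32·b = 224, so b* = 7 and m* = (4/7)·7 = 4.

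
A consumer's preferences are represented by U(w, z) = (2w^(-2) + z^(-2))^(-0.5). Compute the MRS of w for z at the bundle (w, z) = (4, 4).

MRS = 2

For CES with ρ = -2, MRS = (2/1)·(z/w)^3.
At (4, 4): MRS = 2.
So at (4, 4) the consumer would give up 2 units of z for one more unit of w.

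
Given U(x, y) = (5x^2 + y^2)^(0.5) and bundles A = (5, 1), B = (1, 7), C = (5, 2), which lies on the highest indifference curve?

Evaluate utility at each bundle:
U(A) = 11.225.
U(B) = 7.348.
U(C) = 11.358.
Highest utility is C, so C ≻ A ≻ B.

Bundle C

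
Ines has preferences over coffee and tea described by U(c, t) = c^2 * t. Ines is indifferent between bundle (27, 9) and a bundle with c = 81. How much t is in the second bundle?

t = 1

U(27, 9) = 6561.
Set U(81, t) = 6561 and solve.
With c = 81: 81^2 = 6561, so t = 6561/6561 = 1.
Check: U(81, 1) = 6561.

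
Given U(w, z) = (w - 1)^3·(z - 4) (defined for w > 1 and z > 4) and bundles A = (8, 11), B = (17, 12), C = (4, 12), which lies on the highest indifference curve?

Bundle B

Evaluate utility at each bundle:
U(A) = 2401.
U(B) = 32768.
U(C) = 216.
Highest utility is B, so B ≻ A ≻ C.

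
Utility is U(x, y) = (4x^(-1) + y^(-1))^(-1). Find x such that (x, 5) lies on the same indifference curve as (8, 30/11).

U depends on (x, y) only through S = 4x^(-1) + y^(-1), so equal utility means equal S. At (8, 30/11): S = 13/15.
With y = 5: 5^(-1) = 0.2, so 4x^(-1) = 13/15 − 0.2 = 2/3, i.e. x^(-1) = 1/6.
Hence x = 1/(1/6) = 6.
Check: U(6, 5) = 1.1538.

x = 6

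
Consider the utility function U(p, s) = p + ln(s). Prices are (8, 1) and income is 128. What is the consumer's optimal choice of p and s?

p* = 15, s* = 8

MU_p = 1, MU_s = 1/s.
MRS = 1 ÷ (1/s).
Tangency: set MRS = p_p/p_s = 8/1 = 8.
MRS depends only on s: s = 8 ⇒ s* = 8.
From the budget, 8·p = 128 − 1·8 = 120, so p* = 15.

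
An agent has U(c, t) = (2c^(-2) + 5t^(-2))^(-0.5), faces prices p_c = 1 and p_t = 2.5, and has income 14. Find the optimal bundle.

For CES with ρ = -2, MRS = (2/5)·(t/c)^3.
Tangency: set MRS = p_c/p_t = 1/2.5 = 0.4.
So (t/c)^3 = 1; taking the cube root, t/c = 1, i.e. t = c.
Substitute into the budget 1·c + 2.5·t = 14: 3.5·c = 14, so c* = 4 and t* = 4.

c* = 4, t* = 4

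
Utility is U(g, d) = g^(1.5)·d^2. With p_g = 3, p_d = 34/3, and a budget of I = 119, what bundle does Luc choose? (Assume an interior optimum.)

MU_g = 1.5·√g·d^2 and MU_d = 2·g^(1.5)·d.
MRS = MU_g/MU_d = (0.75)·d/g.
Tangency: set MRS = p_g/p_d = 3/(34/3) = 9/34.
So (0.75)·d/g = 9/34, i.e. d = (6/17)·g.
Substitute into the budget 3·g + (34/3)·d = 119: 7·g = 119, so g* = 17.
Then d* = (6/17)·17 = 6.

g* = 17, d* = 6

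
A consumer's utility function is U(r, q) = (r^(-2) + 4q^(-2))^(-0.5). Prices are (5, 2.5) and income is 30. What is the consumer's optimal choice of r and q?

For CES with ρ = -2, MRS = (1/4)·(q/r)^3.
Tangency: set MRS = p_r/p_q = 5/2.5 = 2.
So (q/r)^3 = 8; taking the cube root, q/r = 2, i.e. q = 2·r.
Substitute into the budget 5·r + 2.5·q = 30: 10·r = 30, so r* = 3 and q* = 2·3 = 6.

r* = 3, q* = 6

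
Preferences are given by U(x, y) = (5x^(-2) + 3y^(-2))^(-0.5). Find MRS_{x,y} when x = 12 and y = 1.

For CES with ρ = -2, MRS = (5/3)·(y/x)^3.
At (12, 1): MRS = 5/5184.
The indifference curve has slope −5/5184 at this bundle.

MRS = 5/5184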